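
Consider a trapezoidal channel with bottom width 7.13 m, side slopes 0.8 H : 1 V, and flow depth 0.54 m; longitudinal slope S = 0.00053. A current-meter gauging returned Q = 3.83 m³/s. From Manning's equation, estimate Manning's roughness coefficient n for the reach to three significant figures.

A = (b + z·y)·y = (7.13 + 0.8×0.54)×0.54 = 4.083 m²
P = b + 2y√(1+z²) = 7.13 + 2×0.54×√(1+0.8²) = 8.513 m
R = A/P = 4.083/8.513 = 0.4797 m
n = (1/Q)·A·R^(2/3)·S^(1/2) = (1/3.83) × 4.083 × 0.6128 × 0.02302 = 0.01504

0.0150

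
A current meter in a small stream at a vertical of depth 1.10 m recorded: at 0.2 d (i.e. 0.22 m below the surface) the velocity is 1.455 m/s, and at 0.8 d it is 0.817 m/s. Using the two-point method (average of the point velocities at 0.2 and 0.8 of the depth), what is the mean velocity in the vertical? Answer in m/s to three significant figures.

v̄ = (1.455 + 0.817) / 2 = 1.136 m/s

1.14 m/s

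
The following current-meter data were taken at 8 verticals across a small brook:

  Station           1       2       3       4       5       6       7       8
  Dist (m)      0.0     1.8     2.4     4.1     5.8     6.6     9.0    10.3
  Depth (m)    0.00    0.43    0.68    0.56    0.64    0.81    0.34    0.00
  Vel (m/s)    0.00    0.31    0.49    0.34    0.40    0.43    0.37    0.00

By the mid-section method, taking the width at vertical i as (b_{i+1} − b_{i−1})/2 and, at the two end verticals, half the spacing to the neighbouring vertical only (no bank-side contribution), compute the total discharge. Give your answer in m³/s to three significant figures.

w_2 = (2.4 − 0.0)/2 = 1.2 m; q_2 = 0.31 × 0.43 × 1.2 = 0.1600 m³/s
w_3 = (4.1 − 1.8)/2 = 1.15 m; q_3 = 0.49 × 0.68 × 1.15 = 0.3832 m³/s
w_4 = (5.8 − 2.4)/2 = 1.7 m; q_4 = 0.34 × 0.56 × 1.7 = 0.3237 m³/s
w_5 = (6.6 − 4.1)/2 = 1.25 m; q_5 = 0.40 × 0.64 × 1.25 = 0.3200 m³/s
w_6 = (9.0 − 5.8)/2 = 1.6 m; q_6 = 0.43 × 0.81 × 1.6 = 0.5573 m³/s
w_7 = (10.3 − 6.6)/2 = 1.85 m; q_7 = 0.37 × 0.34 × 1.85 = 0.2327 m³/s
Stations 1, 8 contribute zero (depth or velocity is 0).
Q = Σ qᵢ = 1.977 m³/s

1.98 m³/s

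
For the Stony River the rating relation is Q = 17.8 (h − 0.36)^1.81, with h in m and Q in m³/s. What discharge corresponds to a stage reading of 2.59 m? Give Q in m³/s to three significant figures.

Q = 17.8 × (2.59 − 0.36)^1.81 = 17.8 × 2.23^1.81 = 76.01 m³/s

76.0 m³/s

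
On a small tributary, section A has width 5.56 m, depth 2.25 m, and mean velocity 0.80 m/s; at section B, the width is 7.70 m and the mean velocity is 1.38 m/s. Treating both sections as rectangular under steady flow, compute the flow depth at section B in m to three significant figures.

0.942 m

Q = A₁V₁ = (5.56×2.25) × 0.80 = 10.01 m³/s
d₂ = Q/(b₂ V₂) = 10.01/(7.70×1.38) = 0.9418 m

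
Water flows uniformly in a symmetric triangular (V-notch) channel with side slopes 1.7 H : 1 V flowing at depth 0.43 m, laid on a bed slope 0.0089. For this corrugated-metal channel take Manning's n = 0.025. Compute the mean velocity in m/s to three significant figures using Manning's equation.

1.23 m/s

A = z·y² = 1.7×0.43² = 0.3143 m²
P = 2y√(1+z²) = 2×0.43×√(1+1.7²) = 1.696 m
R = A/P = 0.3143/1.696 = 0.1853 m
Q = (1/n)·A·R^(2/3)·S^(1/2) = (1/0.025) × 0.3143 × 0.1853^(2/3) × 0.0089^(1/2) = 0.3856 m³/s
V = Q/A = 0.3856/0.3143 = 1.227 m/s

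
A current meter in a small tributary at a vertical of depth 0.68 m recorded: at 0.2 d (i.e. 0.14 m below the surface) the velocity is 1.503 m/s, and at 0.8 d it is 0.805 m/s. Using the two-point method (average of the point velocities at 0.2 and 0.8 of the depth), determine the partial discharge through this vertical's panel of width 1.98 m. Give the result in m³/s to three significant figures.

v̄ = (1.503 + 0.805) / 2 = 1.154 m/s
q = v̄ × d × w = 1.154 × 0.68 × 1.98 = 1.554 m³/s

1.55 m³/s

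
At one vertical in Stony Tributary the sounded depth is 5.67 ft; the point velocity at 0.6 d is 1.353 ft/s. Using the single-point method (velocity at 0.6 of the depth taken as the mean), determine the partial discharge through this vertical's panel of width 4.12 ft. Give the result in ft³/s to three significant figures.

31.6 ft³/s

v̄ = v₀.₆ = 1.353 ft/s
q = v̄ × d × w = 1.353 × 5.67 × 4.12 = 31.61 ft³/s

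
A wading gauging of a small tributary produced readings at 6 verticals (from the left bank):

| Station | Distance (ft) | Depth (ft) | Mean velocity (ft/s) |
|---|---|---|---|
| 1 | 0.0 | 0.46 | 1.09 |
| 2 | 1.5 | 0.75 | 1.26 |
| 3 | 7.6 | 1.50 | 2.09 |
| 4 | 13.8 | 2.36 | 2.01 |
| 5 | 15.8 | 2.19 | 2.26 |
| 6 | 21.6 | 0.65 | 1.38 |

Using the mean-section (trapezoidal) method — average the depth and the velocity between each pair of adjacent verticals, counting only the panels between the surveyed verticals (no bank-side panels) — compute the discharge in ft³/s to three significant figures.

Panel 1-2: Δb = 1.5 ft, d̄ = (0.46+0.75)/2 = 0.605, v̄ = (1.09+1.26)/2 = 1.175 → q = 1.5×0.605×1.175 = 1.066 ft³/s
Panel 2-3: Δb = 6.1 ft, d̄ = (0.75+1.50)/2 = 1.125, v̄ = (1.26+2.09)/2 = 1.675 → q = 6.1×1.125×1.675 = 11.49 ft³/s
Panel 3-4: Δb = 6.2 ft, d̄ = (1.50+2.36)/2 = 1.93, v̄ = (2.09+2.01)/2 = 2.05 → q = 6.2×1.93×2.05 = 24.53 ft³/s
Panel 4-5: Δb = 2 ft, d̄ = (2.36+2.19)/2 = 2.275, v̄ = (2.01+2.26)/2 = 2.135 → q = 2×2.275×2.135 = 9.714 ft³/s
Panel 5-6: Δb = 5.8 ft, d̄ = (2.19+0.65)/2 = 1.42, v̄ = (2.26+1.38)/2 = 1.82 → q = 5.8×1.42×1.82 = 14.99 ft³/s
Q = Σ q = 61.80 ft³/s

61.8 ft³/s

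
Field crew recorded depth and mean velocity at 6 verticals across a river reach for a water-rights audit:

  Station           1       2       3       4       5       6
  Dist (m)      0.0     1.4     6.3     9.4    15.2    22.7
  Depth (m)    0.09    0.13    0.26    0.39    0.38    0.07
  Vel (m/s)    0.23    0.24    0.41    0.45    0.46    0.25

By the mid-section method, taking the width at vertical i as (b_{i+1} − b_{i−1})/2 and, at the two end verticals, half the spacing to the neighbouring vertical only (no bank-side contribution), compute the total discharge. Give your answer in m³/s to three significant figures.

2.55 m³/s

w_1 = (1.4 − 0.0)/2 = 0.7 m; q_1 = 0.23 × 0.09 × 0.7 = 0.01449 m³/s
w_2 = (6.3 − 0.0)/2 = 3.15 m; q_2 = 0.24 × 0.13 × 3.15 = 0.09828 m³/s
w_3 = (9.4 − 1.4)/2 = 4 m; q_3 = 0.41 × 0.26 × 4 = 0.4264 m³/s
w_4 = (15.2 − 6.3)/2 = 4.45 m; q_4 = 0.45 × 0.39 × 4.45 = 0.7810 m³/s
w_5 = (22.7 − 9.4)/2 = 6.65 m; q_5 = 0.46 × 0.38 × 6.65 = 1.162 m³/s
w_6 = (22.7 − 15.2)/2 = 3.75 m; q_6 = 0.25 × 0.07 × 3.75 = 0.06563 m³/s
Q = Σ qᵢ = 2.548 m³/s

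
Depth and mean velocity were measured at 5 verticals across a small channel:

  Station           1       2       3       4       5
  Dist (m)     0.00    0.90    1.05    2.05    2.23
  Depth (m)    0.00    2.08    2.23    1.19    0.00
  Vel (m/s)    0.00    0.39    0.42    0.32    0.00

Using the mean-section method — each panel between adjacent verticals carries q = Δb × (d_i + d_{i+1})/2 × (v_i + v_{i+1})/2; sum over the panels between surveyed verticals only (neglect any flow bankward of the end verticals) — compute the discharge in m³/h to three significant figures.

3470 m³/h

Panel 1-2: Δb = 0.9 m, d̄ = (0.00+2.08)/2 = 1.04, v̄ = (0.00+0.39)/2 = 0.195 → q = 0.9×1.04×0.195 = 0.1825 m³/s
Panel 2-3: Δb = 0.15 m, d̄ = (2.08+2.23)/2 = 2.155, v̄ = (0.39+0.42)/2 = 0.405 → q = 0.15×2.155×0.405 = 0.1309 m³/s
Panel 3-4: Δb = 1 m, d̄ = (2.23+1.19)/2 = 1.71, v̄ = (0.42+0.32)/2 = 0.37 → q = 1×1.71×0.37 = 0.6327 m³/s
Panel 4-5: Δb = 0.18 m, d̄ = (1.19+0.00)/2 = 0.595, v̄ = (0.32+0.00)/2 = 0.16 → q = 0.18×0.595×0.16 = 0.01714 m³/s
Q = Σ q = 0.9633 m³/s
= 0.9633 × 3600 = 3468 m³/h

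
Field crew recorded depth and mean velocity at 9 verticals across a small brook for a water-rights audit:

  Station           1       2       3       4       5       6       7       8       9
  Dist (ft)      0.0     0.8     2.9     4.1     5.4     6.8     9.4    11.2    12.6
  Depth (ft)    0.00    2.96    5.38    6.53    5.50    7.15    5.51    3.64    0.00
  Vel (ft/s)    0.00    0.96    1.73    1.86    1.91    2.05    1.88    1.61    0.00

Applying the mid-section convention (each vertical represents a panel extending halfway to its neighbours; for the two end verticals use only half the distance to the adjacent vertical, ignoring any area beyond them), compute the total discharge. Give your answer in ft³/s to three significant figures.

w_2 = (2.9 − 0.0)/2 = 1.45 ft; q_2 = 0.96 × 2.96 × 1.45 = 4.120 ft³/s
w_3 = (4.1 − 0.8)/2 = 1.65 ft; q_3 = 1.73 × 5.38 × 1.65 = 15.36 ft³/s
w_4 = (5.4 − 2.9)/2 = 1.25 ft; q_4 = 1.86 × 6.53 × 1.25 = 15.18 ft³/s
w_5 = (6.8 − 4.1)/2 = 1.35 ft; q_5 = 1.91 × 5.50 × 1.35 = 14.18 ft³/s
w_6 = (9.4 − 5.4)/2 = 2 ft; q_6 = 2.05 × 7.15 × 2 = 29.32 ft³/s
w_7 = (11.2 − 6.8)/2 = 2.2 ft; q_7 = 1.88 × 5.51 × 2.2 = 22.79 ft³/s
w_8 = (12.6 − 9.4)/2 = 1.6 ft; q_8 = 1.61 × 3.64 × 1.6 = 9.377 ft³/s
Stations 1, 9 contribute zero (depth or velocity is 0).
Q = Σ qᵢ = 110.3 ft³/s

110 ft³/s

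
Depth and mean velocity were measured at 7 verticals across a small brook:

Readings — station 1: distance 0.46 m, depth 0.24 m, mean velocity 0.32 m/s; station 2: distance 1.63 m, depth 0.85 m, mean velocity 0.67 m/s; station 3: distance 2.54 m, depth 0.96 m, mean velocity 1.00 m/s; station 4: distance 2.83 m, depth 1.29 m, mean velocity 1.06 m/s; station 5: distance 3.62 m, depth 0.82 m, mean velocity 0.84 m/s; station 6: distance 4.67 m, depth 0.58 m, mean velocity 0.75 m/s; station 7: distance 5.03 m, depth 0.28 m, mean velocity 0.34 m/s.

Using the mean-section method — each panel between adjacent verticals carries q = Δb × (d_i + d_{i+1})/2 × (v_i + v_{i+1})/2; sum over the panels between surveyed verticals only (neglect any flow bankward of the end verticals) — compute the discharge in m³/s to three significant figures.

2.80 m³/s

Panel 1-2: Δb = 1.17 m, d̄ = (0.24+0.85)/2 = 0.545, v̄ = (0.32+0.67)/2 = 0.495 → q = 1.17×0.545×0.495 = 0.3156 m³/s
Panel 2-3: Δb = 0.91 m, d̄ = (0.85+0.96)/2 = 0.905, v̄ = (0.67+1.00)/2 = 0.835 → q = 0.91×0.905×0.835 = 0.6877 m³/s
Panel 3-4: Δb = 0.29 m, d̄ = (0.96+1.29)/2 = 1.125, v̄ = (1.00+1.06)/2 = 1.03 → q = 0.29×1.125×1.03 = 0.3360 m³/s
Panel 4-5: Δb = 0.79 m, d̄ = (1.29+0.82)/2 = 1.055, v̄ = (1.06+0.84)/2 = 0.95 → q = 0.79×1.055×0.95 = 0.7918 m³/s
Panel 5-6: Δb = 1.05 m, d̄ = (0.82+0.58)/2 = 0.7, v̄ = (0.84+0.75)/2 = 0.795 → q = 1.05×0.7×0.795 = 0.5843 m³/s
Panel 6-7: Δb = 0.36 m, d̄ = (0.58+0.28)/2 = 0.43, v̄ = (0.75+0.34)/2 = 0.545 → q = 0.36×0.43×0.545 = 0.08437 m³/s
Q = Σ q = 2.800 m³/s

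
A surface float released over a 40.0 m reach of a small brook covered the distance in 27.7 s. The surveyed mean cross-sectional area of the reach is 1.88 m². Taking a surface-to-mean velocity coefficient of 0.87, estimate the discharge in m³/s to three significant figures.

v_surface = L / t̄ = 40.0 / 27.7 = 1.444 m/s
v_mean = 0.87 × 1.444 = 1.256 m/s
Q = A × v_mean = 1.88 × 1.256 = 2.362 m³/s

2.36 m³/s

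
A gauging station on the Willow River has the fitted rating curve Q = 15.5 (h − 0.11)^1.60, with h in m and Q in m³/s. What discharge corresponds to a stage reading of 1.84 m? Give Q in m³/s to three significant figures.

Q = 15.5 × (1.84 − 0.11)^1.60 = 15.5 × 1.73^1.60 = 37.26 m³/s

37.3 m³/s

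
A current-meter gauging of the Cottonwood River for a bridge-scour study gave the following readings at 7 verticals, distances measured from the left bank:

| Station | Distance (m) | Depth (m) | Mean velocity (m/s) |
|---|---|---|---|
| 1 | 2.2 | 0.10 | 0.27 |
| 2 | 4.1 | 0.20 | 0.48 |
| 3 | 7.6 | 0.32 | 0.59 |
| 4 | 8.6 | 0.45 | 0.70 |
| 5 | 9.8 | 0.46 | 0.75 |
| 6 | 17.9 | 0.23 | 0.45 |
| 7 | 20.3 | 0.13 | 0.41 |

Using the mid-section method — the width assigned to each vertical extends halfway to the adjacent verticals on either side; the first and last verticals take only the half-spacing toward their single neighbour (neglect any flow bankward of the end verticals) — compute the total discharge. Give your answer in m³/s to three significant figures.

w_1 = (4.1 − 2.2)/2 = 0.95 m; q_1 = 0.27 × 0.10 × 0.95 = 0.02565 m³/s
w_2 = (7.6 − 2.2)/2 = 2.7 m; q_2 = 0.48 × 0.20 × 2.7 = 0.2592 m³/s
w_3 = (8.6 − 4.1)/2 = 2.25 m; q_3 = 0.59 × 0.32 × 2.25 = 0.4248 m³/s
w_4 = (9.8 − 7.6)/2 = 1.1 m; q_4 = 0.70 × 0.45 × 1.1 = 0.3465 m³/s
w_5 = (17.9 − 8.6)/2 = 4.65 m; q_5 = 0.75 × 0.46 × 4.65 = 1.604 m³/s
w_6 = (20.3 − 9.8)/2 = 5.25 m; q_6 = 0.45 × 0.23 × 5.25 = 0.5434 m³/s
w_7 = (20.3 − 17.9)/2 = 1.2 m; q_7 = 0.41 × 0.13 × 1.2 = 0.06396 m³/s
Q = Σ qᵢ = 3.268 m³/s

3.27 m³/s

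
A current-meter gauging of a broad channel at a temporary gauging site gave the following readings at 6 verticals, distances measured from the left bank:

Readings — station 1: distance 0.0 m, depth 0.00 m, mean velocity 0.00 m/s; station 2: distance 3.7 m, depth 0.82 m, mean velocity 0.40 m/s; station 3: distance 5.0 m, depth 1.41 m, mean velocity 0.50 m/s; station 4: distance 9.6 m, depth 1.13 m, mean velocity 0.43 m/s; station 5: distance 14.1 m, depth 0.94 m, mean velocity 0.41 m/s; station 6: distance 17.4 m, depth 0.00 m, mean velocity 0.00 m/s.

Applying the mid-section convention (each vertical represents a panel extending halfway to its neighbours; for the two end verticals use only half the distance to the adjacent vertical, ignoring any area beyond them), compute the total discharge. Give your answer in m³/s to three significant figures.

w_2 = (5.0 − 0.0)/2 = 2.5 m; q_2 = 0.40 × 0.82 × 2.5 = 0.8200 m³/s
w_3 = (9.6 − 3.7)/2 = 2.95 m; q_3 = 0.50 × 1.41 × 2.95 = 2.080 m³/s
w_4 = (14.1 − 5.0)/2 = 4.55 m; q_4 = 0.43 × 1.13 × 4.55 = 2.211 m³/s
w_5 = (17.4 − 9.6)/2 = 3.9 m; q_5 = 0.41 × 0.94 × 3.9 = 1.503 m³/s
Stations 1, 6 contribute zero (depth or velocity is 0).
Q = Σ qᵢ = 6.614 m³/s

6.61 m³/s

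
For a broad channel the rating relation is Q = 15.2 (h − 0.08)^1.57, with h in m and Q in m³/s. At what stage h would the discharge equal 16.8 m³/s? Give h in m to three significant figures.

h − h₀ = (Q/C)^(1/b) = (16.8/15.2)^(1/1.57) = 1.066 m
h = 0.08 + 1.066 = 1.146 m

1.15 m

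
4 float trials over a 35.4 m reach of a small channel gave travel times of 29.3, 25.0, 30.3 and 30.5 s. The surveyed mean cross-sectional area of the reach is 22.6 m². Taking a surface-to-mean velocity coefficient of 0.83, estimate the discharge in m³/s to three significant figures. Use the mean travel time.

23.1 m³/s

t̄ = (29.3 + 25.0 + 30.3 + 30.5) / 4 = 28.775 s
v_surface = L / t̄ = 35.4 / 28.775 = 1.230 m/s
v_mean = 0.83 × 1.230 = 1.021 m/s
Q = A × v_mean = 22.6 × 1.021 = 23.08 m³/s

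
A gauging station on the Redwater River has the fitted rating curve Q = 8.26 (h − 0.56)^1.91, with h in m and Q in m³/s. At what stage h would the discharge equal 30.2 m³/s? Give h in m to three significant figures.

2.53 m

h − h₀ = (Q/C)^(1/b) = (30.2/8.26)^(1/1.91) = 1.971 m
h = 0.56 + 1.971 = 2.531 m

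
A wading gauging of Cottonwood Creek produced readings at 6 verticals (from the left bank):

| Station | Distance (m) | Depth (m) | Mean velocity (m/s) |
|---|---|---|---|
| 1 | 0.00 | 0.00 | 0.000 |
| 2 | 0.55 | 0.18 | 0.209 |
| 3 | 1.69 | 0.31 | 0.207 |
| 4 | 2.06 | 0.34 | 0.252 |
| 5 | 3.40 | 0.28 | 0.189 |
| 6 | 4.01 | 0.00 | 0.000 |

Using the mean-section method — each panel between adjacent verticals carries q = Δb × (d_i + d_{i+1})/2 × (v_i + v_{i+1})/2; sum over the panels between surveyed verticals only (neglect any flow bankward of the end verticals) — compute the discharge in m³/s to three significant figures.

Panel 1-2: Δb = 0.55 m, d̄ = (0.00+0.18)/2 = 0.09, v̄ = (0.000+0.209)/2 = 0.1045 → q = 0.55×0.09×0.1045 = 0.005173 m³/s
Panel 2-3: Δb = 1.14 m, d̄ = (0.18+0.31)/2 = 0.245, v̄ = (0.209+0.207)/2 = 0.208 → q = 1.14×0.245×0.208 = 0.05809 m³/s
Panel 3-4: Δb = 0.37 m, d̄ = (0.31+0.34)/2 = 0.325, v̄ = (0.207+0.252)/2 = 0.2295 → q = 0.37×0.325×0.2295 = 0.02760 m³/s
Panel 4-5: Δb = 1.34 m, d̄ = (0.34+0.28)/2 = 0.31, v̄ = (0.252+0.189)/2 = 0.2205 → q = 1.34×0.31×0.2205 = 0.09160 m³/s
Panel 5-6: Δb = 0.61 m, d̄ = (0.28+0.00)/2 = 0.14, v̄ = (0.189+0.000)/2 = 0.0945 → q = 0.61×0.14×0.0945 = 0.008070 m³/s
Q = Σ q = 0.1905 m³/s

0.191 m³/s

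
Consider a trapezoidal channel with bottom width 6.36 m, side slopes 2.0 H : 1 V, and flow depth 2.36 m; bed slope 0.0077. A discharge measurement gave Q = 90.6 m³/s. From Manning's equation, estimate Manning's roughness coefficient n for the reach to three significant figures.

0.0339

A = (b + z·y)·y = (6.36 + 2.0×2.36)×2.36 = 26.15 m²
P = b + 2y√(1+z²) = 6.36 + 2×2.36×√(1+2.0²) = 16.91 m
R = A/P = 26.15/16.91 = 1.546 m
n = (1/Q)·A·R^(2/3)·S^(1/2) = (1/90.6) × 26.15 × 1.337 × 0.08775 = 0.03386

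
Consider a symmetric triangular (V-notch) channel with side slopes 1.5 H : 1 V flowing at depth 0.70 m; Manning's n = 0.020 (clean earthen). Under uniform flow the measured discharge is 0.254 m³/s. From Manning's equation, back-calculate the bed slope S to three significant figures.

0.000247

A = z·y² = 1.5×0.70² = 0.7350 m²
P = 2y√(1+z²) = 2×0.70×√(1+1.5²) = 2.524 m
R = A/P = 0.7350/2.524 = 0.2912 m
S = (Q·n / (1·A·R^(2/3)))² = (0.254×0.020 / (1×0.7350×0.4394))² = 0.0002475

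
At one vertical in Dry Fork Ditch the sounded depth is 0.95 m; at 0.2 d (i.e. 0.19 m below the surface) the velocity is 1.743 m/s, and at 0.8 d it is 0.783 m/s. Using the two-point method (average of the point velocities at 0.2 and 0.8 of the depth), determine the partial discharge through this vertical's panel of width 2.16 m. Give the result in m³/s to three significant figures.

2.59 m³/s

v̄ = (1.743 + 0.783) / 2 = 1.263 m/s
q = v̄ × d × w = 1.263 × 0.95 × 2.16 = 2.592 m³/s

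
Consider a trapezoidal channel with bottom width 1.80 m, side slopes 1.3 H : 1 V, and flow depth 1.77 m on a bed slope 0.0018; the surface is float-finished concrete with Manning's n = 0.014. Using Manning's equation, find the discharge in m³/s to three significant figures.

A = (b + z·y)·y = (1.80 + 1.3×1.77)×1.77 = 7.259 m²
P = b + 2y√(1+z²) = 1.80 + 2×1.77×√(1+1.3²) = 7.606 m
R = A/P = 7.259/7.606 = 0.9543 m
Q = (1/n)·A·R^(2/3)·S^(1/2) = (1/0.014) × 7.259 × 0.9543^(2/3) × 0.0018^(1/2) = 21.32 m³/s

21.3 m³/s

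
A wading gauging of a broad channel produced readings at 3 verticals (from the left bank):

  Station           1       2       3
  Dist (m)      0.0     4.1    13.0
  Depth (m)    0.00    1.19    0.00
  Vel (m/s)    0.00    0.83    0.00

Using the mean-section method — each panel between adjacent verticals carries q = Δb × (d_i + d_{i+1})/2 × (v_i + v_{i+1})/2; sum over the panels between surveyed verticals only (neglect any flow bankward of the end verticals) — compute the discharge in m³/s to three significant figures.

3.21 m³/s

Panel 1-2: Δb = 4.1 m, d̄ = (0.00+1.19)/2 = 0.595, v̄ = (0.00+0.83)/2 = 0.415 → q = 4.1×0.595×0.415 = 1.012 m³/s
Panel 2-3: Δb = 8.9 m, d̄ = (1.19+0.00)/2 = 0.595, v̄ = (0.83+0.00)/2 = 0.415 → q = 8.9×0.595×0.415 = 2.198 m³/s
Q = Σ q = 3.210 m³/s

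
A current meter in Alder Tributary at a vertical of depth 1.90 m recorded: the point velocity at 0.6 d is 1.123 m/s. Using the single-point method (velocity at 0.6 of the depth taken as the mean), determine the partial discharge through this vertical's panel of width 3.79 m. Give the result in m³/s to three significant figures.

8.09 m³/s

v̄ = v₀.₆ = 1.123 m/s
q = v̄ × d × w = 1.123 × 1.90 × 3.79 = 8.087 m³/s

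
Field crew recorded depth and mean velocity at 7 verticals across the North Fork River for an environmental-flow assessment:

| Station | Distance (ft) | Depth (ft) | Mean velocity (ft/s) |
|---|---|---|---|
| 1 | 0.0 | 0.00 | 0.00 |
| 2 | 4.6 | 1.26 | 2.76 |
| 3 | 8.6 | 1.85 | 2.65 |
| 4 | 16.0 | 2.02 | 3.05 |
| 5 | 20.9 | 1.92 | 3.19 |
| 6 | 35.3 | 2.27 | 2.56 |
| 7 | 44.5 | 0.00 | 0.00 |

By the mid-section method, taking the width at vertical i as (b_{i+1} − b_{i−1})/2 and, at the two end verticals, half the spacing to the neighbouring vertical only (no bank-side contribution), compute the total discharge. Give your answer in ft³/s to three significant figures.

208 ft³/s

w_2 = (8.6 − 0.0)/2 = 4.3 ft; q_2 = 2.76 × 1.26 × 4.3 = 14.95 ft³/s
w_3 = (16.0 − 4.6)/2 = 5.7 ft; q_3 = 2.65 × 1.85 × 5.7 = 27.94 ft³/s
w_4 = (20.9 − 8.6)/2 = 6.15 ft; q_4 = 3.05 × 2.02 × 6.15 = 37.89 ft³/s
w_5 = (35.3 − 16.0)/2 = 9.65 ft; q_5 = 3.19 × 1.92 × 9.65 = 59.10 ft³/s
w_6 = (44.5 − 20.9)/2 = 11.8 ft; q_6 = 2.56 × 2.27 × 11.8 = 68.57 ft³/s
Stations 1, 7 contribute zero (depth or velocity is 0).
Q = Σ qᵢ = 208.5 ft³/s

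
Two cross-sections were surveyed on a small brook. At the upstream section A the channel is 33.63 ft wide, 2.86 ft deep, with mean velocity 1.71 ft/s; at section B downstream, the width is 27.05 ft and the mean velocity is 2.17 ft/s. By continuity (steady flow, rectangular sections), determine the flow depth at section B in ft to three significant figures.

Q = A₁V₁ = (33.63×2.86) × 1.71 = 164.5 ft³/s
d₂ = Q/(b₂ V₂) = 164.5/(27.05×2.17) = 2.802 ft

2.80 ft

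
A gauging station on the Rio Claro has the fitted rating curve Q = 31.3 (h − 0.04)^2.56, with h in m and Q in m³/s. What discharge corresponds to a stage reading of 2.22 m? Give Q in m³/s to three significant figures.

230 m³/s

Q = 31.3 × (2.22 − 0.04)^2.56 = 31.3 × 2.18^2.56 = 230.1 m³/s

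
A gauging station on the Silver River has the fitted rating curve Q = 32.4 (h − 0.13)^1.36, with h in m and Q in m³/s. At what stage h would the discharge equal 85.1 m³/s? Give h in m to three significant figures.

2.16 m

h − h₀ = (Q/C)^(1/b) = (85.1/32.4)^(1/1.36) = 2.034 m
h = 0.13 + 2.034 = 2.164 m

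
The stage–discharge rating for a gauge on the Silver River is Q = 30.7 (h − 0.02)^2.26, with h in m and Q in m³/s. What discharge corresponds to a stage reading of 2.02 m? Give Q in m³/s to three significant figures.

147 m³/s

Q = 30.7 × (2.02 − 0.02)^2.26 = 30.7 × 2^2.26 = 147.1 m³/s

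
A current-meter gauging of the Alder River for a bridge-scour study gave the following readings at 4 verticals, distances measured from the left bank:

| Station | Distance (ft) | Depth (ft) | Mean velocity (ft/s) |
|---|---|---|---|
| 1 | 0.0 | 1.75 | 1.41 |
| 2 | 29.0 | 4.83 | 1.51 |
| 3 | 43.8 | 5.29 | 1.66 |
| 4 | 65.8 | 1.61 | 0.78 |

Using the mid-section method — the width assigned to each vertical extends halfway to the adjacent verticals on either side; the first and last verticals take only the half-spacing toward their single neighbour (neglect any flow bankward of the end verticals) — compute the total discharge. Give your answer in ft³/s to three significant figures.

371 ft³/s

w_1 = (29.0 − 0.0)/2 = 14.5 ft; q_1 = 1.41 × 1.75 × 14.5 = 35.78 ft³/s
w_2 = (43.8 − 0.0)/2 = 21.9 ft; q_2 = 1.51 × 4.83 × 21.9 = 159.7 ft³/s
w_3 = (65.8 − 29.0)/2 = 18.4 ft; q_3 = 1.66 × 5.29 × 18.4 = 161.6 ft³/s
w_4 = (65.8 − 43.8)/2 = 11 ft; q_4 = 0.78 × 1.61 × 11 = 13.81 ft³/s
Q = Σ qᵢ = 370.9 ft³/s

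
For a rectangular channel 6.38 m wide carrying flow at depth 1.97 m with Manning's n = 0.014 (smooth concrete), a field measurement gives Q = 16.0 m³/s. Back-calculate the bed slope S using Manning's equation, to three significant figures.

A = b·y = 6.38 × 1.97 = 12.57 m²
P = b + 2y = 6.38 + 2×1.97 = 10.32 m
R = A/P = 12.57/10.32 = 1.218 m
S = (Q·n / (1·A·R^(2/3)))² = (16.0×0.014 / (1×12.57×1.140))² = 0.0002442

0.000244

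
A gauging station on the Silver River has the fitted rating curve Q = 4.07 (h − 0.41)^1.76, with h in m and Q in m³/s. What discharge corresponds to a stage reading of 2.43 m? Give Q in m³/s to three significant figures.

14.0 m³/s

Q = 4.07 × (2.43 − 0.41)^1.76 = 4.07 × 2.02^1.76 = 14.03 m³/s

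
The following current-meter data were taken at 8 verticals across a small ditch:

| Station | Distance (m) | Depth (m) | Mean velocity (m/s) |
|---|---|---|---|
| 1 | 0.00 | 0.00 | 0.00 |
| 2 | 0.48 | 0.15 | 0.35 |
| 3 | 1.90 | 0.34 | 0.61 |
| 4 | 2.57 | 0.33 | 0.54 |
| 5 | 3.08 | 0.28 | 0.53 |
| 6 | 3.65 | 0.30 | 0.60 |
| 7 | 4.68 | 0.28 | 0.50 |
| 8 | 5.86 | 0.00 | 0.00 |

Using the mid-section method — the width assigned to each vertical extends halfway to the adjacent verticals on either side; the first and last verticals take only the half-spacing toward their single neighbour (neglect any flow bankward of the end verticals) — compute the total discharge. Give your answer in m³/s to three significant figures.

w_2 = (1.90 − 0.00)/2 = 0.95 m; q_2 = 0.35 × 0.15 × 0.95 = 0.04988 m³/s
w_3 = (2.57 − 0.48)/2 = 1.045 m; q_3 = 0.61 × 0.34 × 1.045 = 0.2167 m³/s
w_4 = (3.08 − 1.90)/2 = 0.59 m; q_4 = 0.54 × 0.33 × 0.59 = 0.1051 m³/s
w_5 = (3.65 − 2.57)/2 = 0.54 m; q_5 = 0.53 × 0.28 × 0.54 = 0.08014 m³/s
w_6 = (4.68 − 3.08)/2 = 0.8 m; q_6 = 0.60 × 0.30 × 0.8 = 0.1440 m³/s
w_7 = (5.86 − 3.65)/2 = 1.105 m; q_7 = 0.50 × 0.28 × 1.105 = 0.1547 m³/s
Stations 1, 8 contribute zero (depth or velocity is 0).
Q = Σ qᵢ = 0.7506 m³/s

0.751 m³/s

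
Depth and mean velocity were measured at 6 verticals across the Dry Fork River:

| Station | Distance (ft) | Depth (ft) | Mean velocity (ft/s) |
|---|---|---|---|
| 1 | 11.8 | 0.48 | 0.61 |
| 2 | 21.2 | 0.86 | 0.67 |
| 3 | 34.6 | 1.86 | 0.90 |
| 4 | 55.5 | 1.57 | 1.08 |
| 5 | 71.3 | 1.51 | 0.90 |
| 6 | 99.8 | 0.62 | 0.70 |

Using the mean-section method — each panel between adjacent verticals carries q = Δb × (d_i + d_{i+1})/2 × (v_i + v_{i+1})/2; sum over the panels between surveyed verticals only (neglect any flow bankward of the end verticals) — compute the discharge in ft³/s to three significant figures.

102 ft³/s

Panel 1-2: Δb = 9.4 ft, d̄ = (0.48+0.86)/2 = 0.67, v̄ = (0.61+0.67)/2 = 0.64 → q = 9.4×0.67×0.64 = 4.031 ft³/s
Panel 2-3: Δb = 13.4 ft, d̄ = (0.86+1.86)/2 = 1.36, v̄ = (0.67+0.90)/2 = 0.785 → q = 13.4×1.36×0.785 = 14.31 ft³/s
Panel 3-4: Δb = 20.9 ft, d̄ = (1.86+1.57)/2 = 1.715, v̄ = (0.90+1.08)/2 = 0.99 → q = 20.9×1.715×0.99 = 35.49 ft³/s
Panel 4-5: Δb = 15.8 ft, d̄ = (1.57+1.51)/2 = 1.54, v̄ = (1.08+0.90)/2 = 0.99 → q = 15.8×1.54×0.99 = 24.09 ft³/s
Panel 5-6: Δb = 28.5 ft, d̄ = (1.51+0.62)/2 = 1.065, v̄ = (0.90+0.70)/2 = 0.8 → q = 28.5×1.065×0.8 = 24.28 ft³/s
Q = Σ q = 102.2 ft³/s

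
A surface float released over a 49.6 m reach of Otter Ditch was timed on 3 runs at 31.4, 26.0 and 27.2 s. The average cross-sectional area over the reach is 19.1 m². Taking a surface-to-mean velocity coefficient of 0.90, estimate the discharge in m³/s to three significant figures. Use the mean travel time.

t̄ = (31.4 + 26.0 + 27.2) / 3 = 28.2 s
v_surface = L / t̄ = 49.6 / 28.2 = 1.759 m/s
v_mean = 0.90 × 1.759 = 1.583 m/s
Q = A × v_mean = 19.1 × 1.583 = 30.23 m³/s

30.2 m³/s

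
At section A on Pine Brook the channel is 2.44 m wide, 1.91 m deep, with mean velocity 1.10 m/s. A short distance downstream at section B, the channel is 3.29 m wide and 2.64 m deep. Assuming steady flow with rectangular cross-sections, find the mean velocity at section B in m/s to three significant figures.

0.590 m/s

Q = A₁V₁ = (2.44×1.91) × 1.10 = 5.126 m³/s
A₂ = 3.29 × 2.64 = 8.686 m²
V₂ = Q/A₂ = 5.126/8.686 = 0.5902 m/s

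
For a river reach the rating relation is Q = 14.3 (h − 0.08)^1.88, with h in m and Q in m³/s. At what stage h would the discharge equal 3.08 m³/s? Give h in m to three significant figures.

h − h₀ = (Q/C)^(1/b) = (3.08/14.3)^(1/1.88) = 0.4419 m
h = 0.08 + 0.4419 = 0.5219 m

0.522 m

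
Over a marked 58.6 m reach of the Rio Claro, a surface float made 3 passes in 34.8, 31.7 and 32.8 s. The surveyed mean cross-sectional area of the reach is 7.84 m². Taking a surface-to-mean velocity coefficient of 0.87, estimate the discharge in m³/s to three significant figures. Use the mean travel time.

t̄ = (34.8 + 31.7 + 32.8) / 3 = 33.1 s
v_surface = L / t̄ = 58.6 / 33.1 = 1.770 m/s
v_mean = 0.87 × 1.770 = 1.540 m/s
Q = A × v_mean = 7.84 × 1.540 = 12.08 m³/s

12.1 m³/s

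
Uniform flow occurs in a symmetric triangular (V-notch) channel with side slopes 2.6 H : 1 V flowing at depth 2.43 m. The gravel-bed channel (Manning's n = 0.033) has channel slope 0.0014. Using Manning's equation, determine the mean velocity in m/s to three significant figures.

A = z·y² = 2.6×2.43² = 15.35 m²
P = 2y√(1+z²) = 2×2.43×√(1+2.6²) = 13.54 m
R = A/P = 15.35/13.54 = 1.134 m
Q = (1/n)·A·R^(2/3)·S^(1/2) = (1/0.033) × 15.35 × 1.134^(2/3) × 0.0014^(1/2) = 18.93 m³/s
V = Q/A = 18.93/15.35 = 1.233 m/s

1.23 m/s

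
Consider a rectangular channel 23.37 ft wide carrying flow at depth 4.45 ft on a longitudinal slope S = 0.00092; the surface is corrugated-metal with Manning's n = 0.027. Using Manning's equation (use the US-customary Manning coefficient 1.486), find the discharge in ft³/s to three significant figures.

379 ft³/s

A = b·y = 23.37 × 4.45 = 104.0 ft²
P = b + 2y = 23.37 + 2×4.45 = 32.27 ft
R = A/P = 104.0/32.27 = 3.223 ft
Q = (1.486/n)·A·R^(2/3)·S^(1/2) = (1.486/0.027) × 104.0 × 3.223^(2/3) × 0.00092^(1/2) = 378.8 ft³/s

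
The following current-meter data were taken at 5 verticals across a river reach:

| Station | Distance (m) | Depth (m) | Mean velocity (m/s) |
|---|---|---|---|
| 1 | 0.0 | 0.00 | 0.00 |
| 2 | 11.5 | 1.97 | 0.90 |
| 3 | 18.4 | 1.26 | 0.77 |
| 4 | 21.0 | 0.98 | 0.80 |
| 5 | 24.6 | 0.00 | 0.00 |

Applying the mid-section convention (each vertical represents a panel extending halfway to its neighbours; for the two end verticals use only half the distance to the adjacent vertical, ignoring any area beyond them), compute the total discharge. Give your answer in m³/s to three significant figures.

23.4 m³/s

w_2 = (18.4 − 0.0)/2 = 9.2 m; q_2 = 0.90 × 1.97 × 9.2 = 16.31 m³/s
w_3 = (21.0 − 11.5)/2 = 4.75 m; q_3 = 0.77 × 1.26 × 4.75 = 4.608 m³/s
w_4 = (24.6 − 18.4)/2 = 3.1 m; q_4 = 0.80 × 0.98 × 3.1 = 2.430 m³/s
Stations 1, 5 contribute zero (depth or velocity is 0).
Q = Σ qᵢ = 23.35 m³/s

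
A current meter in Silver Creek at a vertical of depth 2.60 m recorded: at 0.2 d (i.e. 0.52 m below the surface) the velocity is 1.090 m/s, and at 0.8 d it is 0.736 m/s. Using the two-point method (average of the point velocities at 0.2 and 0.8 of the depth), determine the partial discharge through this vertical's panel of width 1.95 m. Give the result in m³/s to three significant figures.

4.63 m³/s

v̄ = (1.090 + 0.736) / 2 = 0.9130 m/s
q = v̄ × d × w = 0.9130 × 2.60 × 1.95 = 4.629 m³/s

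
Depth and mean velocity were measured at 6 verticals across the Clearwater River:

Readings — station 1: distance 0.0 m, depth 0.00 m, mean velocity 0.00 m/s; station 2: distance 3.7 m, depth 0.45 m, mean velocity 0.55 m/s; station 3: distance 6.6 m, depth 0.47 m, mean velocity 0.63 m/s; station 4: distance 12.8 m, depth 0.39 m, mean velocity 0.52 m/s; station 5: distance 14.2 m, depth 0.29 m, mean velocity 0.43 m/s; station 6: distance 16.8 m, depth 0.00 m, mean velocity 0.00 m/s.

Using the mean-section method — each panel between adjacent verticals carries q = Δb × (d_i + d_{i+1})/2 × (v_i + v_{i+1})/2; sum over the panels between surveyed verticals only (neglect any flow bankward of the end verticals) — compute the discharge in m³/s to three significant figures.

Panel 1-2: Δb = 3.7 m, d̄ = (0.00+0.45)/2 = 0.225, v̄ = (0.00+0.55)/2 = 0.275 → q = 3.7×0.225×0.275 = 0.2289 m³/s
Panel 2-3: Δb = 2.9 m, d̄ = (0.45+0.47)/2 = 0.46, v̄ = (0.55+0.63)/2 = 0.59 → q = 2.9×0.46×0.59 = 0.7871 m³/s
Panel 3-4: Δb = 6.2 m, d̄ = (0.47+0.39)/2 = 0.43, v̄ = (0.63+0.52)/2 = 0.575 → q = 6.2×0.43×0.575 = 1.533 m³/s
Panel 4-5: Δb = 1.4 m, d̄ = (0.39+0.29)/2 = 0.34, v̄ = (0.52+0.43)/2 = 0.475 → q = 1.4×0.34×0.475 = 0.2261 m³/s
Panel 5-6: Δb = 2.6 m, d̄ = (0.29+0.00)/2 = 0.145, v̄ = (0.43+0.00)/2 = 0.215 → q = 2.6×0.145×0.215 = 0.08106 m³/s
Q = Σ q = 2.856 m³/s

2.86 m³/s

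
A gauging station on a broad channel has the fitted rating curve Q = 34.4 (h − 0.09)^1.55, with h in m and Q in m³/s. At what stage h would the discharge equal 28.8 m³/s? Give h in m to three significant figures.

0.982 m

h − h₀ = (Q/C)^(1/b) = (28.8/34.4)^(1/1.55) = 0.8917 m
h = 0.09 + 0.8917 = 0.9817 m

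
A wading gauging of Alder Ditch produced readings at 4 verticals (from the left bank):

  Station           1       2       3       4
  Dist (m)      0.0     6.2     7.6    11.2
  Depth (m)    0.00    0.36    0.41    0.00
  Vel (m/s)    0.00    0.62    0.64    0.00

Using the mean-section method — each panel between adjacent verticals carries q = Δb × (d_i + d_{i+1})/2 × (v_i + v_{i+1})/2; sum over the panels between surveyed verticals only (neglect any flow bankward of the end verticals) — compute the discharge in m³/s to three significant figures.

0.922 m³/s

Panel 1-2: Δb = 6.2 m, d̄ = (0.00+0.36)/2 = 0.18, v̄ = (0.00+0.62)/2 = 0.31 → q = 6.2×0.18×0.31 = 0.3460 m³/s
Panel 2-3: Δb = 1.4 m, d̄ = (0.36+0.41)/2 = 0.385, v̄ = (0.62+0.64)/2 = 0.63 → q = 1.4×0.385×0.63 = 0.3396 m³/s
Panel 3-4: Δb = 3.6 m, d̄ = (0.41+0.00)/2 = 0.205, v̄ = (0.64+0.00)/2 = 0.32 → q = 3.6×0.205×0.32 = 0.2362 m³/s
Q = Σ q = 0.9217 m³/s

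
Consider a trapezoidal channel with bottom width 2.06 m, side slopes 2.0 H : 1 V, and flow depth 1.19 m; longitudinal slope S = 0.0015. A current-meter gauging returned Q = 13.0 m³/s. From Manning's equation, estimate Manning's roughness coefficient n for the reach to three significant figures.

A = (b + z·y)·y = (2.06 + 2.0×1.19)×1.19 = 5.284 m²
P = b + 2y√(1+z²) = 2.06 + 2×1.19×√(1+2.0²) = 7.382 m
R = A/P = 5.284/7.382 = 0.7158 m
n = (1/Q)·A·R^(2/3)·S^(1/2) = (1/13.0) × 5.284 × 0.8002 × 0.03873 = 0.01260

0.0126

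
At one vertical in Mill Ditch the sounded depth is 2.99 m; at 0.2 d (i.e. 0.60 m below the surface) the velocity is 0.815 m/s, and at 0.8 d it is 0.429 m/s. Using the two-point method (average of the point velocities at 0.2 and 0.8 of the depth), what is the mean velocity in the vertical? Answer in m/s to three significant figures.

0.622 m/s

v̄ = (0.815 + 0.429) / 2 = 0.6220 m/s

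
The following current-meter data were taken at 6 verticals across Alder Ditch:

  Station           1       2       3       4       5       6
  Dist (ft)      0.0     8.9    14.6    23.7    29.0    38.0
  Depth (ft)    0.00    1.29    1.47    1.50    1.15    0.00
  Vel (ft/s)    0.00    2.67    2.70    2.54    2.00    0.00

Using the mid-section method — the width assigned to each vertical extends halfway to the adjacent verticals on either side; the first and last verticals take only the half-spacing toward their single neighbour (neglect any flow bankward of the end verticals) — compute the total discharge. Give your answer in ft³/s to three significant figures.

98.4 ft³/s

w_2 = (14.6 − 0.0)/2 = 7.3 ft; q_2 = 2.67 × 1.29 × 7.3 = 25.14 ft³/s
w_3 = (23.7 − 8.9)/2 = 7.4 ft; q_3 = 2.70 × 1.47 × 7.4 = 29.37 ft³/s
w_4 = (29.0 − 14.6)/2 = 7.2 ft; q_4 = 2.54 × 1.50 × 7.2 = 27.43 ft³/s
w_5 = (38.0 − 23.7)/2 = 7.15 ft; q_5 = 2.00 × 1.15 × 7.15 = 16.45 ft³/s
Stations 1, 6 contribute zero (depth or velocity is 0).
Q = Σ qᵢ = 98.39 ft³/s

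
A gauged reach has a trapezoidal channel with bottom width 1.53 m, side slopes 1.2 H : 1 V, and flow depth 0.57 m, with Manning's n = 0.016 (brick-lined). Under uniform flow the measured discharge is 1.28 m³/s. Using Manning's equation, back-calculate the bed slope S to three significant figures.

0.000953

A = (b + z·y)·y = (1.53 + 1.2×0.57)×0.57 = 1.262 m²
P = b + 2y√(1+z²) = 1.53 + 2×0.57×√(1+1.2²) = 3.311 m
R = A/P = 1.262/3.311 = 0.3812 m
S = (Q·n / (1·A·R^(2/3)))² = (1.28×0.016 / (1×1.262×0.5257))² = 0.0009529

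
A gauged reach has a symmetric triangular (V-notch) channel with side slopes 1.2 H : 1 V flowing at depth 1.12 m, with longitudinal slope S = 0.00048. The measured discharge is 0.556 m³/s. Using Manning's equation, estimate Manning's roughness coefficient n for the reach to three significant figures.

0.0338

A = z·y² = 1.2×1.12² = 1.505 m²
P = 2y√(1+z²) = 2×1.12×√(1+1.2²) = 3.499 m
R = A/P = 1.505/3.499 = 0.4302 m
n = (1/Q)·A·R^(2/3)·S^(1/2) = (1/0.556) × 1.505 × 0.5699 × 0.02191 = 0.03380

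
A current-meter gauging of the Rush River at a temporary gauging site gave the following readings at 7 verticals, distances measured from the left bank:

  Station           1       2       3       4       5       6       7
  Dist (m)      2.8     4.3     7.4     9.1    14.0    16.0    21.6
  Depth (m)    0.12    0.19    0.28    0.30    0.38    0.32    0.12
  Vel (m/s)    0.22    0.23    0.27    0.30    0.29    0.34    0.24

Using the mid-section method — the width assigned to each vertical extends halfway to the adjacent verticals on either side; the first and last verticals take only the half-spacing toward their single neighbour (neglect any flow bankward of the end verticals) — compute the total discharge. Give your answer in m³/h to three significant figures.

5300 m³/h

w_1 = (4.3 − 2.8)/2 = 0.75 m; q_1 = 0.22 × 0.12 × 0.75 = 0.01980 m³/s
w_2 = (7.4 − 2.8)/2 = 2.3 m; q_2 = 0.23 × 0.19 × 2.3 = 0.1005 m³/s
w_3 = (9.1 − 4.3)/2 = 2.4 m; q_3 = 0.27 × 0.28 × 2.4 = 0.1814 m³/s
w_4 = (14.0 − 7.4)/2 = 3.3 m; q_4 = 0.30 × 0.30 × 3.3 = 0.2970 m³/s
w_5 = (16.0 − 9.1)/2 = 3.45 m; q_5 = 0.29 × 0.38 × 3.45 = 0.3802 m³/s
w_6 = (21.6 − 14.0)/2 = 3.8 m; q_6 = 0.34 × 0.32 × 3.8 = 0.4134 m³/s
w_7 = (21.6 − 16.0)/2 = 2.8 m; q_7 = 0.24 × 0.12 × 2.8 = 0.08064 m³/s
Q = Σ qᵢ = 1.473 m³/s
= 1.473 × 3600 = 5303 m³/h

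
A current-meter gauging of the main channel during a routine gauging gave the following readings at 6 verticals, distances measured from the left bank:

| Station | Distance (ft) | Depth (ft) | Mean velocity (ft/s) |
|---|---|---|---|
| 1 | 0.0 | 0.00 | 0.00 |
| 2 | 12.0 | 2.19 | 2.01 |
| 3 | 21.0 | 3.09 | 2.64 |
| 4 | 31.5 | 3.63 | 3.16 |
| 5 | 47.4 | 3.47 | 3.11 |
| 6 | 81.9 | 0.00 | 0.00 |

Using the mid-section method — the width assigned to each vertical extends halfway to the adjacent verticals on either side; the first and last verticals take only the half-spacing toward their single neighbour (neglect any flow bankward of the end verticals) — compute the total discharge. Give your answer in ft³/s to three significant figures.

549 ft³/s

w_2 = (21.0 − 0.0)/2 = 10.5 ft; q_2 = 2.01 × 2.19 × 10.5 = 46.22 ft³/s
w_3 = (31.5 − 12.0)/2 = 9.75 ft; q_3 = 2.64 × 3.09 × 9.75 = 79.54 ft³/s
w_4 = (47.4 − 21.0)/2 = 13.2 ft; q_4 = 3.16 × 3.63 × 13.2 = 151.4 ft³/s
w_5 = (81.9 − 31.5)/2 = 25.2 ft; q_5 = 3.11 × 3.47 × 25.2 = 272.0 ft³/s
Stations 1, 6 contribute zero (depth or velocity is 0).
Q = Σ qᵢ = 549.1 ft³/s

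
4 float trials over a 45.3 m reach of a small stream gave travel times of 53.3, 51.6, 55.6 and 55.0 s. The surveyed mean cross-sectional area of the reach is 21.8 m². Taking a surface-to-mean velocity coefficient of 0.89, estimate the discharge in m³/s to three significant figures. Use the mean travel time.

t̄ = (53.3 + 51.6 + 55.6 + 55.0) / 4 = 53.875 s
v_surface = L / t̄ = 45.3 / 53.875 = 0.8408 m/s
v_mean = 0.89 × 0.8408 = 0.7483 m/s
Q = A × v_mean = 21.8 × 0.7483 = 16.31 m³/s

16.3 m³/s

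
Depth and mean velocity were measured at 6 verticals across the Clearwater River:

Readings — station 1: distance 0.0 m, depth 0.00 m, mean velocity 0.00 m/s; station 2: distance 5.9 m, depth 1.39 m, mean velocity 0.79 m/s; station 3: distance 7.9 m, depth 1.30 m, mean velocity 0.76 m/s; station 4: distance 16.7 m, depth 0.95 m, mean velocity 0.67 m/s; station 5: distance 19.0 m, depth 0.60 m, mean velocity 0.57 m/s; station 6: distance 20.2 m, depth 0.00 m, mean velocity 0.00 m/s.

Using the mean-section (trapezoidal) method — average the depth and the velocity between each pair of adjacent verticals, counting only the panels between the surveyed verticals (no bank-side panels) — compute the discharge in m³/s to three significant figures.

12.0 m³/s

Panel 1-2: Δb = 5.9 m, d̄ = (0.00+1.39)/2 = 0.695, v̄ = (0.00+0.79)/2 = 0.395 → q = 5.9×0.695×0.395 = 1.620 m³/s
Panel 2-3: Δb = 2 m, d̄ = (1.39+1.30)/2 = 1.345, v̄ = (0.79+0.76)/2 = 0.775 → q = 2×1.345×0.775 = 2.085 m³/s
Panel 3-4: Δb = 8.8 m, d̄ = (1.30+0.95)/2 = 1.125, v̄ = (0.76+0.67)/2 = 0.715 → q = 8.8×1.125×0.715 = 7.079 m³/s
Panel 4-5: Δb = 2.3 m, d̄ = (0.95+0.60)/2 = 0.775, v̄ = (0.67+0.57)/2 = 0.62 → q = 2.3×0.775×0.62 = 1.105 m³/s
Panel 5-6: Δb = 1.2 m, d̄ = (0.60+0.00)/2 = 0.3, v̄ = (0.57+0.00)/2 = 0.285 → q = 1.2×0.3×0.285 = 0.1026 m³/s
Q = Σ q = 11.99 m³/s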